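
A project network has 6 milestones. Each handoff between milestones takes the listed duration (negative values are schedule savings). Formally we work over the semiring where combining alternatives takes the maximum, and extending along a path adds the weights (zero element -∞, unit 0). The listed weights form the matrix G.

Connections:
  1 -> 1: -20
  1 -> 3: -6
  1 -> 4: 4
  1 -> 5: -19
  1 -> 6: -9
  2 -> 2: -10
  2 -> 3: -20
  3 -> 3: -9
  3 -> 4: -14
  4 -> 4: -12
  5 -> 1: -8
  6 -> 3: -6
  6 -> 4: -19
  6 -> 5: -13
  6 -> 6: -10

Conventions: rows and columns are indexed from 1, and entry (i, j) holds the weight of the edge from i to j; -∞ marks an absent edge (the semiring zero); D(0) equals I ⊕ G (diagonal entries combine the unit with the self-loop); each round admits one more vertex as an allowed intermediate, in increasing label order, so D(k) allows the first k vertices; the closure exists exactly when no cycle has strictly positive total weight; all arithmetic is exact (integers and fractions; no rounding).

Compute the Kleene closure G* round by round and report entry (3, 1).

D(0):
  [0, -∞, -6, 4, -19, -9]
  [-∞, 0, -20, -∞, -∞, -∞]
  [-∞, -∞, 0, -14, -∞, -∞]
  [-∞, -∞, -∞, 0, -∞, -∞]
  [-8, -∞, -∞, -∞, 0, -∞]
  [-∞, -∞, -6, -19, -13, 0]
D(1):
  [0, -∞, -6, 4, -19, -9]
  [-∞, 0, -20, -∞, -∞, -∞]
  [-∞, -∞, 0, -14, -∞, -∞]
  [-∞, -∞, -∞, 0, -∞, -∞]
  [-8, -∞, -14, -4, 0, -17]
  [-∞, -∞, -6, -19, -13, 0]
D(2):
  [0, -∞, -6, 4, -19, -9]
  [-∞, 0, -20, -∞, -∞, -∞]
  [-∞, -∞, 0, -14, -∞, -∞]
  [-∞, -∞, -∞, 0, -∞, -∞]
  [-8, -∞, -14, -4, 0, -17]
  [-∞, -∞, -6, -19, -13, 0]
D(3):
  [0, -∞, -6, 4, -19, -9]
  [-∞, 0, -20, -34, -∞, -∞]
  [-∞, -∞, 0, -14, -∞, -∞]
  [-∞, -∞, -∞, 0, -∞, -∞]
  [-8, -∞, -14, -4, 0, -17]
  [-∞, -∞, -6, -19, -13, 0]
D(4):
  [0, -∞, -6, 4, -19, -9]
  [-∞, 0, -20, -34, -∞, -∞]
  [-∞, -∞, 0, -14, -∞, -∞]
  [-∞, -∞, -∞, 0, -∞, -∞]
  [-8, -∞, -14, -4, 0, -17]
  [-∞, -∞, -6, -19, -13, 0]
D(5):
  [0, -∞, -6, 4, -19, -9]
  [-∞, 0, -20, -34, -∞, -∞]
  [-∞, -∞, 0, -14, -∞, -∞]
  [-∞, -∞, -∞, 0, -∞, -∞]
  [-8, -∞, -14, -4, 0, -17]
  [-21, -∞, -6, -17, -13, 0]
D(6):
  [0, -∞, -6, 4, -19, -9]
  [-∞, 0, -20, -34, -∞, -∞]
  [-∞, -∞, 0, -14, -∞, -∞]
  [-∞, -∞, -∞, 0, -∞, -∞]
  [-8, -∞, -14, -4, 0, -17]
  [-21, -∞, -6, -17, -13, 0]
Answer: G*[3][1] = -∞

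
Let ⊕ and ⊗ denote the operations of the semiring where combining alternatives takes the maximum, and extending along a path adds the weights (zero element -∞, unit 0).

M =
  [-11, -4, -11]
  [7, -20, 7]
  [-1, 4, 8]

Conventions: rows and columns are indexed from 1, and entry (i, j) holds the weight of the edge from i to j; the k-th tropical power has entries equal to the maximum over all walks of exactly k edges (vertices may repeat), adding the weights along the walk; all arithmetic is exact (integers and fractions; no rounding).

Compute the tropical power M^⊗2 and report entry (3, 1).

M^⊗2:
  [3, -7, 3]
  [6, 11, 15]
  [11, 12, 16]
Key observation: the optimum is the walk 3->2->1, with weight 4 + 7 = 11.
Optimal value attained by: walk 3->2->1.
Answer: (M^⊗2)[3][1] = 11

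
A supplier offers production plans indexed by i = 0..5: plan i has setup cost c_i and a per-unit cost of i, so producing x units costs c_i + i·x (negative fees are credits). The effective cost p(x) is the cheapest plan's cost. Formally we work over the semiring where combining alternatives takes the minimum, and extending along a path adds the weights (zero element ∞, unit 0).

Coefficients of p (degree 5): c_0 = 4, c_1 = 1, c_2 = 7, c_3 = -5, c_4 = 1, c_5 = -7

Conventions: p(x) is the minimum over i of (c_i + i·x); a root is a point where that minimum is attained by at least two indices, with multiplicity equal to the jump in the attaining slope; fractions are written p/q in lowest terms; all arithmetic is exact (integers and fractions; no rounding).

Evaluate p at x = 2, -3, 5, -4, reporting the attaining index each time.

p(2) = min(4+0·2=4, 1+1·2=3, 7+2·2=11, -5+3·2=1, 1+4·2=9, -7+5·2=3) = 1 (attained by i=3)
p(-3) = min(4+0·(-3)=4, 1+1·(-3)=-2, 7+2·(-3)=1, -5+3·(-3)=-14, 1+4·(-3)=-11, -7+5·(-3)=-22) = -22 (attained by i=5)
p(5) = min(4+0·5=4, 1+1·5=6, 7+2·5=17, -5+3·5=10, 1+4·5=21, -7+5·5=18) = 4 (attained by i=0)
p(-4) = min(4+0·(-4)=4, 1+1·(-4)=-3, 7+2·(-4)=-1, -5+3·(-4)=-17, 1+4·(-4)=-15, -7+5·(-4)=-27) = -27 (attained by i=5)
Answer: p(2) = 1; p(-3) = -22; p(5) = 4; p(-4) = -27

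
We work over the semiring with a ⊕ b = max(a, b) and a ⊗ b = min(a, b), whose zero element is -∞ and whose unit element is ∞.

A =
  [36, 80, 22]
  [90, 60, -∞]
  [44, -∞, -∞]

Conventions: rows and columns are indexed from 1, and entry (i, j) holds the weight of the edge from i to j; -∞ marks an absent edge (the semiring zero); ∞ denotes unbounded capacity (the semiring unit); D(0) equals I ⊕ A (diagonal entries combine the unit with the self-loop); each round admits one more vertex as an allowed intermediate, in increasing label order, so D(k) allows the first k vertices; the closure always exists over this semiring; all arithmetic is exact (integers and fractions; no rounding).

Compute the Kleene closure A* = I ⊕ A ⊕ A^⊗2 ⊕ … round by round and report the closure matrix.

D(0):
  [∞, 80, 22]
  [90, ∞, -∞]
  [44, -∞, ∞]
D(1):
  [∞, 80, 22]
  [90, ∞, 22]
  [44, 44, ∞]
D(2):
  [∞, 80, 22]
  [90, ∞, 22]
  [44, 44, ∞]
D(3):
  [∞, 80, 22]
  [90, ∞, 22]
  [44, 44, ∞]
Answer: A* = [[∞, 80, 22], [90, ∞, 22], [44, 44, ∞]]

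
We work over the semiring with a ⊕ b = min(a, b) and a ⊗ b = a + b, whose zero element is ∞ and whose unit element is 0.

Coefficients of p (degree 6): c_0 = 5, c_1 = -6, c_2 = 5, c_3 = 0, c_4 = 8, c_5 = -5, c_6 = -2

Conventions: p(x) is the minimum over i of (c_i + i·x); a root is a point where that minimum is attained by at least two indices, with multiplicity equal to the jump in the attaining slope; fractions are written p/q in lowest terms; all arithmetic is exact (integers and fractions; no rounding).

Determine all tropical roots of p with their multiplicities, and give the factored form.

hull edge (i=0, c=5) to (i=1, c=-6): slope -11, span 1
hull edge (i=1, c=-6) to (i=5, c=-5): slope 1/4, span 4
hull edge (i=5, c=-5) to (i=6, c=-2): slope 3, span 1
Factored form: p(x) = -2 ⊗ (x ⊕ (-3)) ⊗ (x ⊕ (-1/4)) ⊗ (x ⊕ (-1/4)) ⊗ (x ⊕ (-1/4)) ⊗ (x ⊕ (-1/4)) ⊗ (x ⊕ 11)
Answer: roots = -3 (mult 1), -1/4 (mult 4), 11 (mult 1)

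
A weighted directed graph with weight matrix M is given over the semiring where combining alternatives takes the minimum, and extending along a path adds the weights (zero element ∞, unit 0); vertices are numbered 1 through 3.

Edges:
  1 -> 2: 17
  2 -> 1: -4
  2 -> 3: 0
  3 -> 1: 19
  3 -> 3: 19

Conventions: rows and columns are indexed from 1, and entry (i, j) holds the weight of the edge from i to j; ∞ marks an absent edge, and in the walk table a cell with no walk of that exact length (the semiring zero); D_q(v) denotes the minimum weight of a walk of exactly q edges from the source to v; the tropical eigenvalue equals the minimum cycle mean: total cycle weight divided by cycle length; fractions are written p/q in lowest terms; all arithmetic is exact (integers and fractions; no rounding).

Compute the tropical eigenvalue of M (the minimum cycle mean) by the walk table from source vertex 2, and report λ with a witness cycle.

q=0: [∞, 0, ∞]
q=1: [-4, ∞, 0]
q=2: [19, 13, 19]
q=3: [9, 36, 13]
Optimal cycle mean attained by: cycle 1->2->1, total 17 + (-4), length 2.
Answer: λ = 13/2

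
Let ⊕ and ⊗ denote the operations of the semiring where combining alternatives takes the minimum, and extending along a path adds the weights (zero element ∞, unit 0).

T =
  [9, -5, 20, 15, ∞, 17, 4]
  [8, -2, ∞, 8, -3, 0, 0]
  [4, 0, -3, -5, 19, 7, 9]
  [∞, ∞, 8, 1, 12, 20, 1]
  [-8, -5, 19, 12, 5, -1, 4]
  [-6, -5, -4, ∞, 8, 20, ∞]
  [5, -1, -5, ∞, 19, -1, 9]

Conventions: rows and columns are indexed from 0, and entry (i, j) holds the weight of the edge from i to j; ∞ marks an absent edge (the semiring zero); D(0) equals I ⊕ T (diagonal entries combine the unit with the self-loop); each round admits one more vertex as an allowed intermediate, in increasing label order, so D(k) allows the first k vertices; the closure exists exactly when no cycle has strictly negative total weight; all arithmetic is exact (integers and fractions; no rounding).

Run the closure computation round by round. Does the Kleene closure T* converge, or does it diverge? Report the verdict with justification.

Detection: at round 0, diagonal entry (1, 1) turns strictly negative.
Key observation: the cycle 1->1 has total weight (-2), which is strictly negative.
Answer: DIVERGES — negative cycle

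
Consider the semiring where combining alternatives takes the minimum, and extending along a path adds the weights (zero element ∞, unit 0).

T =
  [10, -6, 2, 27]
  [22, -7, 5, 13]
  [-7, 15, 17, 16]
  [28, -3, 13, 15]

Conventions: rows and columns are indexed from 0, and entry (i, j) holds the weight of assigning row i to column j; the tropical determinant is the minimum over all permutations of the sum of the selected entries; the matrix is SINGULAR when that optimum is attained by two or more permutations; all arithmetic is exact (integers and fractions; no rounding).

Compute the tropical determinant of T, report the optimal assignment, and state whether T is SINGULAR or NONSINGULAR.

σ = (0, 1, 2, 3): 10 + (-7) + 17 + 15 = 35
σ = (0, 1, 3, 2): 10 + (-7) + 16 + 13 = 32
σ = (0, 2, 1, 3): 10 + 5 + 15 + 15 = 45
σ = (0, 2, 3, 1): 10 + 5 + 16 + (-3) = 28
σ = (0, 3, 1, 2): 10 + 13 + 15 + 13 = 51
σ = (0, 3, 2, 1): 10 + 13 + 17 + (-3) = 37
σ = (1, 0, 2, 3): (-6) + 22 + 17 + 15 = 48
σ = (1, 0, 3, 2): (-6) + 22 + 16 + 13 = 45
σ = (1, 2, 0, 3): (-6) + 5 + (-7) + 15 = 7
σ = (1, 2, 3, 0): (-6) + 5 + 16 + 28 = 43
σ = (1, 3, 0, 2): (-6) + 13 + (-7) + 13 = 13
σ = (1, 3, 2, 0): (-6) + 13 + 17 + 28 = 52
σ = (2, 0, 1, 3): 2 + 22 + 15 + 15 = 54
σ = (2, 0, 3, 1): 2 + 22 + 16 + (-3) = 37
σ = (2, 1, 0, 3): 2 + (-7) + (-7) + 15 = 3
σ = (2, 1, 3, 0): 2 + (-7) + 16 + 28 = 39
σ = (2, 3, 0, 1): 2 + 13 + (-7) + (-3) = 5
σ = (2, 3, 1, 0): 2 + 13 + 15 + 28 = 58
σ = (3, 0, 1, 2): 27 + 22 + 15 + 13 = 77
σ = (3, 0, 2, 1): 27 + 22 + 17 + (-3) = 63
σ = (3, 1, 0, 2): 27 + (-7) + (-7) + 13 = 26
σ = (3, 1, 2, 0): 27 + (-7) + 17 + 28 = 65
σ = (3, 2, 0, 1): 27 + 5 + (-7) + (-3) = 22
σ = (3, 2, 1, 0): 27 + 5 + 15 + 28 = 75
Optimal value attained by: σ = (2, 1, 0, 3).
Answer: det⊕(T) = 3; verdict: NONSINGULAR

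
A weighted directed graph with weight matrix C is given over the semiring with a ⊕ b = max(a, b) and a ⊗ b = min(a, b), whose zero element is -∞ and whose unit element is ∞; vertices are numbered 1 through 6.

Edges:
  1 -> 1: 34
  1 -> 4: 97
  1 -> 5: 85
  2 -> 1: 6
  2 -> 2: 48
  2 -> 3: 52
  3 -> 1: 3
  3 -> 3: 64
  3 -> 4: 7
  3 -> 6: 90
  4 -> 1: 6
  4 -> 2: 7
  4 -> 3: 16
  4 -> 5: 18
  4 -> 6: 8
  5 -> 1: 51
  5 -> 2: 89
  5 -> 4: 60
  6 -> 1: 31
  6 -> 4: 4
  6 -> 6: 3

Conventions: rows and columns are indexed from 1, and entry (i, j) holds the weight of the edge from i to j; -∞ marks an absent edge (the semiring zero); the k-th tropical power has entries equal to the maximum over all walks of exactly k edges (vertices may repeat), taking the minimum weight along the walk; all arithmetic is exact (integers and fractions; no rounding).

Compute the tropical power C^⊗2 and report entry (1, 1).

C^⊗2:
  [51, 85, 16, 60, 34, 8]
  [6, 48, 52, 7, 6, 52]
  [31, 7, 64, 7, 7, 64]
  [18, 18, 16, 18, 6, 16]
  [34, 48, 52, 51, 51, 8]
  [31, 4, 4, 31, 31, 4]
Key observation: the optimum is the walk 1->5->1, with weight 85 min 51 = 51.
Optimal value attained by: walk 1->5->1.
Answer: (C^⊗2)[1][1] = 51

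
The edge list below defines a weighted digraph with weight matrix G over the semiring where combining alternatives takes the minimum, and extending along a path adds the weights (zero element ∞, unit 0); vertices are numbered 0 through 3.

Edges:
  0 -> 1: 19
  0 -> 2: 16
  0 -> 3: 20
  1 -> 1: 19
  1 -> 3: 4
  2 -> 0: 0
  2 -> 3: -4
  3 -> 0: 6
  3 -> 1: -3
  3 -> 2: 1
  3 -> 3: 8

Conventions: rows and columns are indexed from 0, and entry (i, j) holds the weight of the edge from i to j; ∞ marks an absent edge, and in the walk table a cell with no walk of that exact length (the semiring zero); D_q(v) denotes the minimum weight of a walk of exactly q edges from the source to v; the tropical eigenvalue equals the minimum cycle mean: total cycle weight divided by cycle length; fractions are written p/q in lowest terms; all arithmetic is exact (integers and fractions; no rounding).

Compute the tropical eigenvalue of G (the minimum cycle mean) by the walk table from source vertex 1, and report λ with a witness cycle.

q=0: [∞, 0, ∞, ∞]
q=1: [∞, 19, ∞, 4]
q=2: [10, 1, 5, 12]
q=3: [5, 9, 13, 1]
q=4: [7, -2, 2, 9]
Optimal cycle mean attained by: cycle 2->3->2, total (-4) + 1, length 2.
Answer: λ = -3/2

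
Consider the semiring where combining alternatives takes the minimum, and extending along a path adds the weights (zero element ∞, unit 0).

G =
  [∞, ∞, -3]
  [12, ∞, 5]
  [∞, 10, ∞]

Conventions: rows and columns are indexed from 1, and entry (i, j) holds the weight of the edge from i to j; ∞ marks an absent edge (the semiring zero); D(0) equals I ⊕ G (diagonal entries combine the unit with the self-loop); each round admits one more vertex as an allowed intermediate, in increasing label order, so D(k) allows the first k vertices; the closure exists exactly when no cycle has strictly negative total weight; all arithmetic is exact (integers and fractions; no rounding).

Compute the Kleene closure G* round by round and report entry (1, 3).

D(0):
  [0, ∞, -3]
  [12, 0, 5]
  [∞, 10, 0]
D(1):
  [0, ∞, -3]
  [12, 0, 5]
  [∞, 10, 0]
D(2):
  [0, ∞, -3]
  [12, 0, 5]
  [22, 10, 0]
D(3):
  [0, 7, -3]
  [12, 0, 5]
  [22, 10, 0]
Answer: G*[1][3] = -3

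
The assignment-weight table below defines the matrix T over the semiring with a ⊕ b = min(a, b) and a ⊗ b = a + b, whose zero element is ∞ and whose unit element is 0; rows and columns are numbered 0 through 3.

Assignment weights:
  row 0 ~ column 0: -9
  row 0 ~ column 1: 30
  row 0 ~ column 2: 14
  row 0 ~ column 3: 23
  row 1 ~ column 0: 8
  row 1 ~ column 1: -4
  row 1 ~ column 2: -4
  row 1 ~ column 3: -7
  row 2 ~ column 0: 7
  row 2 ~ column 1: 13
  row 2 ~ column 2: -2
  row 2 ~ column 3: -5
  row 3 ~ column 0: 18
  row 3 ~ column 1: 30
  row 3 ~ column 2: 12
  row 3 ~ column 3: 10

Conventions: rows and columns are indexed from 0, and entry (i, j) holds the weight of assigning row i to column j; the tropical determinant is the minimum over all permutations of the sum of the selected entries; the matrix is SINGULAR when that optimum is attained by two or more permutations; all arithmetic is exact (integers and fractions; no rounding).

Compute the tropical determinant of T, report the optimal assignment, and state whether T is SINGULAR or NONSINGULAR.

σ = (0, 1, 2, 3): (-9) + (-4) + (-2) + 10 = -5
σ = (0, 1, 3, 2): (-9) + (-4) + (-5) + 12 = -6
σ = (0, 2, 1, 3): (-9) + (-4) + 13 + 10 = 10
σ = (0, 2, 3, 1): (-9) + (-4) + (-5) + 30 = 12
σ = (0, 3, 1, 2): (-9) + (-7) + 13 + 12 = 9
σ = (0, 3, 2, 1): (-9) + (-7) + (-2) + 30 = 12
σ = (1, 0, 2, 3): 30 + 8 + (-2) + 10 = 46
σ = (1, 0, 3, 2): 30 + 8 + (-5) + 12 = 45
σ = (1, 2, 0, 3): 30 + (-4) + 7 + 10 = 43
σ = (1, 2, 3, 0): 30 + (-4) + (-5) + 18 = 39
σ = (1, 3, 0, 2): 30 + (-7) + 7 + 12 = 42
σ = (1, 3, 2, 0): 30 + (-7) + (-2) + 18 = 39
σ = (2, 0, 1, 3): 14 + 8 + 13 + 10 = 45
σ = (2, 0, 3, 1): 14 + 8 + (-5) + 30 = 47
σ = (2, 1, 0, 3): 14 + (-4) + 7 + 10 = 27
σ = (2, 1, 3, 0): 14 + (-4) + (-5) + 18 = 23
σ = (2, 3, 0, 1): 14 + (-7) + 7 + 30 = 44
σ = (2, 3, 1, 0): 14 + (-7) + 13 + 18 = 38
σ = (3, 0, 1, 2): 23 + 8 + 13 + 12 = 56
σ = (3, 0, 2, 1): 23 + 8 + (-2) + 30 = 59
σ = (3, 1, 0, 2): 23 + (-4) + 7 + 12 = 38
σ = (3, 1, 2, 0): 23 + (-4) + (-2) + 18 = 35
σ = (3, 2, 0, 1): 23 + (-4) + 7 + 30 = 56
σ = (3, 2, 1, 0): 23 + (-4) + 13 + 18 = 50
Optimal value attained by: σ = (0, 1, 3, 2).
Answer: det⊕(T) = -6; verdict: NONSINGULAR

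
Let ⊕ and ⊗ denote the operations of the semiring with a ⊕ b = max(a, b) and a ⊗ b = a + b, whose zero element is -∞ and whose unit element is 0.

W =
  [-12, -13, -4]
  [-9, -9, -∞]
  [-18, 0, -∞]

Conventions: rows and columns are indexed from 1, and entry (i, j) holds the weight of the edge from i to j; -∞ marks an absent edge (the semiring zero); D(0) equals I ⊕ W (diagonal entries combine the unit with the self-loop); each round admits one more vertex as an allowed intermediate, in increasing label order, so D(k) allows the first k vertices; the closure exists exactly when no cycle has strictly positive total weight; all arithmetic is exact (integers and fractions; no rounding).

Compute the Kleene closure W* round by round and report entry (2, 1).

D(0):
  [0, -13, -4]
  [-9, 0, -∞]
  [-18, 0, 0]
D(1):
  [0, -13, -4]
  [-9, 0, -13]
  [-18, 0, 0]
D(2):
  [0, -13, -4]
  [-9, 0, -13]
  [-9, 0, 0]
D(3):
  [0, -4, -4]
  [-9, 0, -13]
  [-9, 0, 0]
Answer: W*[2][1] = -9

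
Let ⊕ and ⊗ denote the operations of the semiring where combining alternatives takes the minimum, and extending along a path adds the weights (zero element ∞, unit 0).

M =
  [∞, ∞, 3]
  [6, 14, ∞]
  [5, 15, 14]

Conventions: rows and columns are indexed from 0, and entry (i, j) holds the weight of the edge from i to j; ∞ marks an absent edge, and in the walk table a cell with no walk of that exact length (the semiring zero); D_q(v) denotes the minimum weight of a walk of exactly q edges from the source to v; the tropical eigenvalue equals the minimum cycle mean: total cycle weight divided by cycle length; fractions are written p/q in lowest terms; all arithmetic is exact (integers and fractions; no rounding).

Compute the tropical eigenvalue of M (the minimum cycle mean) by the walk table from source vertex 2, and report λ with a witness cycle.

q=0: [∞, ∞, 0]
q=1: [5, 15, 14]
q=2: [19, 29, 8]
q=3: [13, 23, 22]
Optimal cycle mean attained by: cycle 0->2->0, total 3 + 5, length 2.
Answer: λ = 4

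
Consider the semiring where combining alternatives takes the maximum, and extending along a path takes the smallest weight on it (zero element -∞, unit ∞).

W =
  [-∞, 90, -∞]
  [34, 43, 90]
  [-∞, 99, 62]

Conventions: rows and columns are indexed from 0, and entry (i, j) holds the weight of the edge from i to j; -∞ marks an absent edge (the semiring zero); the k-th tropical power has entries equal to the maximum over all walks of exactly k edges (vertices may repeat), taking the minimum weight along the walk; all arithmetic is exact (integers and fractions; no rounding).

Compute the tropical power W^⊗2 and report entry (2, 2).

W^⊗2:
  [34, 43, 90]
  [34, 90, 62]
  [34, 62, 90]
Key observation: the optimum is the walk 2->1->2, with weight 99 min 90 = 90.
Optimal value attained by: walk 2->1->2.
Answer: (W^⊗2)[2][2] = 90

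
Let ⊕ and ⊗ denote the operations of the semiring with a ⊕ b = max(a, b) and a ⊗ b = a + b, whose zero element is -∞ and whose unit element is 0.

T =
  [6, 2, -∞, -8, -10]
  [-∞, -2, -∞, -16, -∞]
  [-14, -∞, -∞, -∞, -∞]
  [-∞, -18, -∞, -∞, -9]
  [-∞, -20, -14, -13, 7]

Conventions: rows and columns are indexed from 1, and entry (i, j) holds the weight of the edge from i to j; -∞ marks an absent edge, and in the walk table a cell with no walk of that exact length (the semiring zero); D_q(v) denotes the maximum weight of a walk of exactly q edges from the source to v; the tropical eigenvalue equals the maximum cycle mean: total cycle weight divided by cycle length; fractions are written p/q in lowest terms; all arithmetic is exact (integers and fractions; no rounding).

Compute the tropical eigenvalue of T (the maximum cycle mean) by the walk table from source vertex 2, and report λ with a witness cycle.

q=0: [-∞, 0, -∞, -∞, -∞]
q=1: [-∞, -2, -∞, -16, -∞]
q=2: [-∞, -4, -∞, -18, -25]
q=3: [-∞, -6, -39, -20, -18]
q=4: [-53, -8, -32, -22, -11]
q=5: [-46, -10, -25, -24, -4]
Optimal cycle mean attained by: cycle 5->5, total 7, length 1.
Answer: λ = 7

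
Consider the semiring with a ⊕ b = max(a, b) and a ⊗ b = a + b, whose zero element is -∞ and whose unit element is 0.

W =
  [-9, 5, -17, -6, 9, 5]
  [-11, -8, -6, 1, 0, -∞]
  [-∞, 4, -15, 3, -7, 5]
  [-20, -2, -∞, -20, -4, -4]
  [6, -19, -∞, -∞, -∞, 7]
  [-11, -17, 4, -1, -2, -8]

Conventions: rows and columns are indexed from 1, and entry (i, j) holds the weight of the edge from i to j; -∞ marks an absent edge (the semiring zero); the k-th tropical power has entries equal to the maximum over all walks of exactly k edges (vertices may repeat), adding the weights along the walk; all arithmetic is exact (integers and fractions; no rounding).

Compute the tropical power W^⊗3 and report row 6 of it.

W^⊗2:
  [15, -3, 9, 6, 5, 16]
  [6, -1, -14, -3, -2, 7]
  [-1, 1, 9, 5, 4, 0]
  [2, -10, 0, -1, -2, 3]
  [-3, 11, 11, 6, 15, 11]
  [4, 8, -4, 7, -2, 9]
W^⊗3:
  [11, 20, 20, 15, 24, 20]
  [4, 11, 11, 6, 15, 11]
  [10, 13, 4, 12, 8, 14]
  [4, 7, 7, 3, 11, 7]
  [21, 15, 15, 14, 11, 22]
  [4, 9, 13, 9, 13, 9]
Answer: row 6 of W^⊗3 = [4, 9, 13, 9, 13, 9]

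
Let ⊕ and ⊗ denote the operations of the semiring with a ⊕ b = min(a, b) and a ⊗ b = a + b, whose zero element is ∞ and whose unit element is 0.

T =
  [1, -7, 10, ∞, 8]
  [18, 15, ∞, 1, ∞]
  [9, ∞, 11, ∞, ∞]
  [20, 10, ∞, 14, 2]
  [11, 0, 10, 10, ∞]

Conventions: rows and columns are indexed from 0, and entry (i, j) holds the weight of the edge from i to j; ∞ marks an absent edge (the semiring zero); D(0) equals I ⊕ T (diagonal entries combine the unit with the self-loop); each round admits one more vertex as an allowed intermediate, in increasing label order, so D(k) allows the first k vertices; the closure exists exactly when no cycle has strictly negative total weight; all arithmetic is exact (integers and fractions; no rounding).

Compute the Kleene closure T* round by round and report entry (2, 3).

D(0):
  [0, -7, 10, ∞, 8]
  [18, 0, ∞, 1, ∞]
  [9, ∞, 0, ∞, ∞]
  [20, 10, ∞, 0, 2]
  [11, 0, 10, 10, 0]
D(1):
  [0, -7, 10, ∞, 8]
  [18, 0, 28, 1, 26]
  [9, 2, 0, ∞, 17]
  [20, 10, 30, 0, 2]
  [11, 0, 10, 10, 0]
D(2):
  [0, -7, 10, -6, 8]
  [18, 0, 28, 1, 26]
  [9, 2, 0, 3, 17]
  [20, 10, 30, 0, 2]
  [11, 0, 10, 1, 0]
D(3):
  [0, -7, 10, -6, 8]
  [18, 0, 28, 1, 26]
  [9, 2, 0, 3, 17]
  [20, 10, 30, 0, 2]
  [11, 0, 10, 1, 0]
D(4):
  [0, -7, 10, -6, -4]
  [18, 0, 28, 1, 3]
  [9, 2, 0, 3, 5]
  [20, 10, 30, 0, 2]
  [11, 0, 10, 1, 0]
D(5):
  [0, -7, 6, -6, -4]
  [14, 0, 13, 1, 3]
  [9, 2, 0, 3, 5]
  [13, 2, 12, 0, 2]
  [11, 0, 10, 1, 0]
Answer: T*[2][3] = 3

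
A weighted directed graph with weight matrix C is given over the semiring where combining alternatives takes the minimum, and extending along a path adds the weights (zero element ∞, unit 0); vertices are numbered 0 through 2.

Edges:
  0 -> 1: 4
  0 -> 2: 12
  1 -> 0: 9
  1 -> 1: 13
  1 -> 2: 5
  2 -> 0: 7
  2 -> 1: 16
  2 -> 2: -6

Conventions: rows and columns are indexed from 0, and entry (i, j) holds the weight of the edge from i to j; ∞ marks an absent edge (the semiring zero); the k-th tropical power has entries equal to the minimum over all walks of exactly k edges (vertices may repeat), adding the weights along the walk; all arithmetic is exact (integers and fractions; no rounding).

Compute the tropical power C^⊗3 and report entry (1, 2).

C^⊗2:
  [13, 17, 6]
  [12, 13, -1]
  [1, 10, -12]
C^⊗3:
  [13, 17, 0]
  [6, 15, -7]
  [-5, 4, -18]
Key observation: the optimum is the walk 1->2->2->2, with weight 5 + (-6) + (-6) = -7.
Optimal value attained by: walk 1->2->2->2.
Answer: (C^⊗3)[1][2] = -7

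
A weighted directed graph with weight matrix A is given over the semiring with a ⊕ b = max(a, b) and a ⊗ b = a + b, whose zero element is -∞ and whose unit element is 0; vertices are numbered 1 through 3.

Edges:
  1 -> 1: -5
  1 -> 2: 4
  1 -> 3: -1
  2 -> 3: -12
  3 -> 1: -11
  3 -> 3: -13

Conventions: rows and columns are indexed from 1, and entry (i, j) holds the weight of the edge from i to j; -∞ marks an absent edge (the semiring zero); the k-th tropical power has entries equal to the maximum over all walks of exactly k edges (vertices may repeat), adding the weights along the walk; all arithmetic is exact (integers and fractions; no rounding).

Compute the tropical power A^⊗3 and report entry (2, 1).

A^⊗2:
  [-10, -1, -6]
  [-23, -∞, -25]
  [-16, -7, -12]
A^⊗3:
  [-15, -6, -11]
  [-28, -19, -24]
  [-21, -12, -17]
Key observation: the optimum is the walk 2->3->1->1, with weight (-12) + (-11) + (-5) = -28.
Optimal value attained by: walk 2->3->1->1.
Answer: (A^⊗3)[2][1] = -28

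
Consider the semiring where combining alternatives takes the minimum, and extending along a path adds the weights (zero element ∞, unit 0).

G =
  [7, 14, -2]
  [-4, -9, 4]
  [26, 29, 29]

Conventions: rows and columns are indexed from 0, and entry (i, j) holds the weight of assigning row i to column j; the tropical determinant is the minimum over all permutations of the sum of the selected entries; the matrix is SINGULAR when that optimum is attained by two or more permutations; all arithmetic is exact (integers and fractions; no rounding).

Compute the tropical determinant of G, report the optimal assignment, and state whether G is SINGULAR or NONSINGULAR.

σ = (0, 1, 2): 7 + (-9) + 29 = 27
σ = (0, 2, 1): 7 + 4 + 29 = 40
σ = (1, 0, 2): 14 + (-4) + 29 = 39
σ = (1, 2, 0): 14 + 4 + 26 = 44
σ = (2, 0, 1): (-2) + (-4) + 29 = 23
σ = (2, 1, 0): (-2) + (-9) + 26 = 15
Optimal value attained by: σ = (2, 1, 0).
Answer: det⊕(G) = 15; verdict: NONSINGULAR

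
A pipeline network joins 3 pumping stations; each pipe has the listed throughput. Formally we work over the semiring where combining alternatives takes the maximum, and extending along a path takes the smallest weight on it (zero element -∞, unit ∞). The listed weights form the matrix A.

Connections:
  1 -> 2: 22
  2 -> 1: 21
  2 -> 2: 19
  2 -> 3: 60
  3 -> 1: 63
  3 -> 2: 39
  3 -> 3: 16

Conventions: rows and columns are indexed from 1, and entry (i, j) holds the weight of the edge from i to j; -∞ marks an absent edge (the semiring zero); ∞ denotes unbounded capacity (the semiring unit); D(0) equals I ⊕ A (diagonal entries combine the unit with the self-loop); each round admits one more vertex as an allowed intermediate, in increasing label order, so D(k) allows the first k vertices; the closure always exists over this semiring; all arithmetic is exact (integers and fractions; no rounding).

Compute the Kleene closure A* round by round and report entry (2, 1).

D(0):
  [∞, 22, -∞]
  [21, ∞, 60]
  [63, 39, ∞]
D(1):
  [∞, 22, -∞]
  [21, ∞, 60]
  [63, 39, ∞]
D(2):
  [∞, 22, 22]
  [21, ∞, 60]
  [63, 39, ∞]
D(3):
  [∞, 22, 22]
  [60, ∞, 60]
  [63, 39, ∞]
Answer: A*[2][1] = 60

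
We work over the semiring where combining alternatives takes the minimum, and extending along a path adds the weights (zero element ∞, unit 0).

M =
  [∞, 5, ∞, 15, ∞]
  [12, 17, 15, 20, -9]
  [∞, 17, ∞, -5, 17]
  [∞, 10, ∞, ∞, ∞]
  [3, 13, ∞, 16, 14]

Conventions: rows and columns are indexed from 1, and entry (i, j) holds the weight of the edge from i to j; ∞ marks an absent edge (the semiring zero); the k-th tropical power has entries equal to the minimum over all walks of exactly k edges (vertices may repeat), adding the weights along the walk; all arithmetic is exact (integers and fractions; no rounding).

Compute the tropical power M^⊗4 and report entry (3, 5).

M^⊗2:
  [17, 22, 20, 25, -4]
  [-6, 4, 32, 7, 5]
  [20, 5, 32, 33, 8]
  [22, 27, 25, 30, 1]
  [17, 8, 28, 18, 4]
M^⊗3:
  [-1, 9, 37, 12, 10]
  [8, -1, 19, 9, -5]
  [11, 21, 20, 24, -4]
  [4, 14, 42, 17, 15]
  [7, 17, 23, 20, -1]
M^⊗4:
  [13, 4, 24, 14, 0]
  [-2, 8, 14, 11, -10]
  [-1, 9, 36, 12, 10]
  [18, 9, 29, 19, 5]
  [2, 12, 32, 15, 8]
Key observation: the optimum is the walk 3->4->2->5->5, with weight (-5) + 10 + (-9) + 14 = 10.
Optimal value attained by: walk 3->4->2->5->5.
Answer: (M^⊗4)[3][5] = 10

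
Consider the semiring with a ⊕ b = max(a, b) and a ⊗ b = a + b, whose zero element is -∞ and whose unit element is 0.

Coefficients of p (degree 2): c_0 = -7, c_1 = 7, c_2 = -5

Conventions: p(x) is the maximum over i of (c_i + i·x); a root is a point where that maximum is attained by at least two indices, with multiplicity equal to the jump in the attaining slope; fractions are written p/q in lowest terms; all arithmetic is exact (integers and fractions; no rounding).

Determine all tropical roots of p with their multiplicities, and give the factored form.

hull edge (i=0, c=-7) to (i=1, c=7): slope 14, span 1
hull edge (i=1, c=7) to (i=2, c=-5): slope -12, span 1
Factored form: p(x) = -5 ⊗ (x ⊕ (-14)) ⊗ (x ⊕ 12)
Answer: roots = -14 (mult 1), 12 (mult 1)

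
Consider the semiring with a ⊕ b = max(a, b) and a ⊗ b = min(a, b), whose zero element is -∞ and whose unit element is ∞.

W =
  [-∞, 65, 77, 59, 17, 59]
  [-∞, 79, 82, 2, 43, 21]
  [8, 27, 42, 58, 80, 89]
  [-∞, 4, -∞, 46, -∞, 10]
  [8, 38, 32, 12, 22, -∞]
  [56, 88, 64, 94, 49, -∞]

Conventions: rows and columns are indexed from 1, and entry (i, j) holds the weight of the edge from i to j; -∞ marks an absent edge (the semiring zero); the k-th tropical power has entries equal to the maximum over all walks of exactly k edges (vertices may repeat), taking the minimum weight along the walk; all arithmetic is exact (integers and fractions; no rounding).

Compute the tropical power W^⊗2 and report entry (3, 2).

W^⊗2:
  [56, 65, 65, 59, 77, 77]
  [21, 79, 79, 58, 80, 82]
  [56, 88, 64, 89, 49, 42]
  [10, 10, 10, 46, 10, 10]
  [8, 38, 38, 32, 38, 32]
  [8, 79, 82, 58, 64, 64]
Key observation: the optimum is the walk 3->6->2, with weight 89 min 88 = 88.
Optimal value attained by: walk 3->6->2.
Answer: (W^⊗2)[3][2] = 88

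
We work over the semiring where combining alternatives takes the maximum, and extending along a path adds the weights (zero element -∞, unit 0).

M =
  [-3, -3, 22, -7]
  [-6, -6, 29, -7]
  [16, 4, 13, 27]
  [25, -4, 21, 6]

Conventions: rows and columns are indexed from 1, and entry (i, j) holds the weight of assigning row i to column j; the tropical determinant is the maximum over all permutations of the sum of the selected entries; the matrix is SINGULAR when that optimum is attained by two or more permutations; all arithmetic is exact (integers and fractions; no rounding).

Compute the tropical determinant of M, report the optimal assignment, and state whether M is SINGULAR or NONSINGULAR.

σ = (1, 2, 3, 4): (-3) + (-6) + 13 + 6 = 10
σ = (1, 2, 4, 3): (-3) + (-6) + 27 + 21 = 39
σ = (1, 3, 2, 4): (-3) + 29 + 4 + 6 = 36
σ = (1, 3, 4, 2): (-3) + 29 + 27 + (-4) = 49
σ = (1, 4, 2, 3): (-3) + (-7) + 4 + 21 = 15
σ = (1, 4, 3, 2): (-3) + (-7) + 13 + (-4) = -1
σ = (2, 1, 3, 4): (-3) + (-6) + 13 + 6 = 10
σ = (2, 1, 4, 3): (-3) + (-6) + 27 + 21 = 39
σ = (2, 3, 1, 4): (-3) + 29 + 16 + 6 = 48
σ = (2, 3, 4, 1): (-3) + 29 + 27 + 25 = 78
σ = (2, 4, 1, 3): (-3) + (-7) + 16 + 21 = 27
σ = (2, 4, 3, 1): (-3) + (-7) + 13 + 25 = 28
σ = (3, 1, 2, 4): 22 + (-6) + 4 + 6 = 26
σ = (3, 1, 4, 2): 22 + (-6) + 27 + (-4) = 39
σ = (3, 2, 1, 4): 22 + (-6) + 16 + 6 = 38
σ = (3, 2, 4, 1): 22 + (-6) + 27 + 25 = 68
σ = (3, 4, 1, 2): 22 + (-7) + 16 + (-4) = 27
σ = (3, 4, 2, 1): 22 + (-7) + 4 + 25 = 44
σ = (4, 1, 2, 3): (-7) + (-6) + 4 + 21 = 12
σ = (4, 1, 3, 2): (-7) + (-6) + 13 + (-4) = -4
σ = (4, 2, 1, 3): (-7) + (-6) + 16 + 21 = 24
σ = (4, 2, 3, 1): (-7) + (-6) + 13 + 25 = 25
σ = (4, 3, 1, 2): (-7) + 29 + 16 + (-4) = 34
σ = (4, 3, 2, 1): (-7) + 29 + 4 + 25 = 51
Optimal value attained by: σ = (2, 3, 4, 1).
Answer: det⊕(M) = 78; verdict: NONSINGULAR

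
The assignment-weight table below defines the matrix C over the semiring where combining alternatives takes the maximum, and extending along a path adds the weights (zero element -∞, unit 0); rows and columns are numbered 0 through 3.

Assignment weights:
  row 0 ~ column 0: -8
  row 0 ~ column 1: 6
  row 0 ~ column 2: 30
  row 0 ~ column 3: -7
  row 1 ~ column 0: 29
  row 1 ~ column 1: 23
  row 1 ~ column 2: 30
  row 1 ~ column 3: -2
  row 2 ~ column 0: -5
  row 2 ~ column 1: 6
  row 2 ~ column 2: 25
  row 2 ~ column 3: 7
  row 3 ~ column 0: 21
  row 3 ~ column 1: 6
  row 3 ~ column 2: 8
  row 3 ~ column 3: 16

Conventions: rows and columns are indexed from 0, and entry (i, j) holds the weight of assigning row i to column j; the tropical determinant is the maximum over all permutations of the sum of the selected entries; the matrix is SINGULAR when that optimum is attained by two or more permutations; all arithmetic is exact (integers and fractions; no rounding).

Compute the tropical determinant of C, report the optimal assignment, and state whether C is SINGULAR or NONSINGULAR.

σ = (0, 1, 2, 3): (-8) + 23 + 25 + 16 = 56
σ = (0, 1, 3, 2): (-8) + 23 + 7 + 8 = 30
σ = (0, 2, 1, 3): (-8) + 30 + 6 + 16 = 44
σ = (0, 2, 3, 1): (-8) + 30 + 7 + 6 = 35
σ = (0, 3, 1, 2): (-8) + (-2) + 6 + 8 = 4
σ = (0, 3, 2, 1): (-8) + (-2) + 25 + 6 = 21
σ = (1, 0, 2, 3): 6 + 29 + 25 + 16 = 76
σ = (1, 0, 3, 2): 6 + 29 + 7 + 8 = 50
σ = (1, 2, 0, 3): 6 + 30 + (-5) + 16 = 47
σ = (1, 2, 3, 0): 6 + 30 + 7 + 21 = 64
σ = (1, 3, 0, 2): 6 + (-2) + (-5) + 8 = 7
σ = (1, 3, 2, 0): 6 + (-2) + 25 + 21 = 50
σ = (2, 0, 1, 3): 30 + 29 + 6 + 16 = 81
σ = (2, 0, 3, 1): 30 + 29 + 7 + 6 = 72
σ = (2, 1, 0, 3): 30 + 23 + (-5) + 16 = 64
σ = (2, 1, 3, 0): 30 + 23 + 7 + 21 = 81
σ = (2, 3, 0, 1): 30 + (-2) + (-5) + 6 = 29
σ = (2, 3, 1, 0): 30 + (-2) + 6 + 21 = 55
σ = (3, 0, 1, 2): (-7) + 29 + 6 + 8 = 36
σ = (3, 0, 2, 1): (-7) + 29 + 25 + 6 = 53
σ = (3, 1, 0, 2): (-7) + 23 + (-5) + 8 = 19
σ = (3, 1, 2, 0): (-7) + 23 + 25 + 21 = 62
σ = (3, 2, 0, 1): (-7) + 30 + (-5) + 6 = 24
σ = (3, 2, 1, 0): (-7) + 30 + 6 + 21 = 50
Optimal value attained by: σ = (2, 0, 1, 3).
Answer: det⊕(C) = 81; verdict: SINGULAR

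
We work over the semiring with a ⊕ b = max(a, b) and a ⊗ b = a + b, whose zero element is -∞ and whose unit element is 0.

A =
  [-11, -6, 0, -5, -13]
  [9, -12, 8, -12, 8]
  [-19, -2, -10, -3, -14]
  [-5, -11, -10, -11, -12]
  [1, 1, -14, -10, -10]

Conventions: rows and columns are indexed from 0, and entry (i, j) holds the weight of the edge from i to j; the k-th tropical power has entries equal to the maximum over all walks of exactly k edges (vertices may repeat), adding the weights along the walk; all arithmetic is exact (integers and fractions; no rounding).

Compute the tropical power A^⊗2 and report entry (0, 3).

A^⊗2:
  [3, -2, 2, -3, 2]
  [9, 9, 9, 5, -2]
  [7, -12, 6, -13, 6]
  [-2, -11, -3, -10, -3]
  [10, -5, 9, -4, 9]
Key observation: the optimum is the walk 0->2->3, with weight 0 + (-3) = -3.
Optimal value attained by: walk 0->2->3.
Answer: (A^⊗2)[0][3] = -3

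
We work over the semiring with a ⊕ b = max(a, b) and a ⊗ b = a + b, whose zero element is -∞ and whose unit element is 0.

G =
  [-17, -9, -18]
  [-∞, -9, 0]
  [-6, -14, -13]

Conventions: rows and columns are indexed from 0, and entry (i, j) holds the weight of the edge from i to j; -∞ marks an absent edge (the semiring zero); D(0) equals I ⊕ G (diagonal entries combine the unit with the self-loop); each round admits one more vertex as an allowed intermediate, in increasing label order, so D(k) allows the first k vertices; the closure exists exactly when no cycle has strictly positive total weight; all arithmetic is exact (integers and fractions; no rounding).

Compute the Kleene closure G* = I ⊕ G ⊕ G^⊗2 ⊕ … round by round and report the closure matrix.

D(0):
  [0, -9, -18]
  [-∞, 0, 0]
  [-6, -14, 0]
D(1):
  [0, -9, -18]
  [-∞, 0, 0]
  [-6, -14, 0]
D(2):
  [0, -9, -9]
  [-∞, 0, 0]
  [-6, -14, 0]
D(3):
  [0, -9, -9]
  [-6, 0, 0]
  [-6, -14, 0]
Answer: G* = [[0, -9, -9], [-6, 0, 0], [-6, -14, 0]]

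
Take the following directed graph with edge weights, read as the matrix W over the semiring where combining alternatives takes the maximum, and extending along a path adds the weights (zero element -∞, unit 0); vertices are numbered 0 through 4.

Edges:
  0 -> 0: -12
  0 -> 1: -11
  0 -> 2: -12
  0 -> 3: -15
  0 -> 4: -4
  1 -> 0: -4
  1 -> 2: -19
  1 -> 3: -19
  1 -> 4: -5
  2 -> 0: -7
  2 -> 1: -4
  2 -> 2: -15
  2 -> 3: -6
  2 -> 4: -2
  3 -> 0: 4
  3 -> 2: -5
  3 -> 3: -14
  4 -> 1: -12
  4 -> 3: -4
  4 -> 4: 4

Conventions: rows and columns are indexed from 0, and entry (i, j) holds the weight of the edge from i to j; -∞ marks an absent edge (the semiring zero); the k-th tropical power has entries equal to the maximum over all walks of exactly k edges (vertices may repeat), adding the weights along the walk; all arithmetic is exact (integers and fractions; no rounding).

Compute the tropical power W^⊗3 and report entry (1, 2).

W^⊗2:
  [-11, -16, -20, -8, 0]
  [-15, -15, -16, -9, -1]
  [-2, -14, -11, -6, 2]
  [-8, -7, -8, -11, 0]
  [0, -8, -9, 0, 8]
W^⊗3:
  [-4, -12, -13, -4, 4]
  [-5, -13, -14, -5, 3]
  [-2, -10, -11, -2, 6]
  [-7, -12, -16, -4, 4]
  [4, -4, -5, 4, 12]
Key observation: the optimum is the walk 1->4->3->2, with weight (-5) + (-4) + (-5) = -14.
Optimal value attained by: walk 1->4->3->2.
Answer: (W^⊗3)[1][2] = -14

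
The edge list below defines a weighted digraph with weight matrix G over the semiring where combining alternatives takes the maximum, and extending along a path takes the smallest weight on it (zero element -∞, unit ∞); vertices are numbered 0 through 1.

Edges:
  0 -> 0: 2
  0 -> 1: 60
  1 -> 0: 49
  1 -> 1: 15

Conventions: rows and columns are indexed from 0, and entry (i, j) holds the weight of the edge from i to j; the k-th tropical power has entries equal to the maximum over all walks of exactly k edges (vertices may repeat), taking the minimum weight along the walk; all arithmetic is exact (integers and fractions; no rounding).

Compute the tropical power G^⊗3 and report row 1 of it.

G^⊗2:
  [49, 15]
  [15, 49]
G^⊗3:
  [15, 49]
  [49, 15]
Answer: row 1 of G^⊗3 = [49, 15]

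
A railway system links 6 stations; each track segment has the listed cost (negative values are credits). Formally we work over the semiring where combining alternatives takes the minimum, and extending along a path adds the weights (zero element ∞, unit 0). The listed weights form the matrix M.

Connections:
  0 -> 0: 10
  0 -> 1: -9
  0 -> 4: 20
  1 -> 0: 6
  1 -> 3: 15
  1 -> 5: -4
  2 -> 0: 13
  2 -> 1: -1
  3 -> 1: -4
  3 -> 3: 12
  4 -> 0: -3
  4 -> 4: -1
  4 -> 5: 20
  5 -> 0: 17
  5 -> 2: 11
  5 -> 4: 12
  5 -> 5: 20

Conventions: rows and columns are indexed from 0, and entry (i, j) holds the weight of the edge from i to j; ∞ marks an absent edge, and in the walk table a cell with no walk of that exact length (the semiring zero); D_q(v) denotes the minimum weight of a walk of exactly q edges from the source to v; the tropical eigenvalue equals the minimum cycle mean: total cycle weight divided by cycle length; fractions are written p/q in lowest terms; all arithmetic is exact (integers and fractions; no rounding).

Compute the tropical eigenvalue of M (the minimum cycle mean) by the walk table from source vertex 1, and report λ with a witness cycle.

q=0: [∞, 0, ∞, ∞, ∞, ∞]
q=1: [6, ∞, ∞, 15, ∞, -4]
q=2: [13, -3, 7, 27, 8, 16]
q=3: [3, 4, 27, 12, 7, -7]
q=4: [4, -6, 4, 19, 5, 0]
q=5: [0, -5, 11, 9, 4, -10]
q=6: [1, -9, 1, 10, 2, -9]
Optimal cycle mean attained by: cycle 0->1->0, total (-9) + 6, length 2.
Answer: λ = -3/2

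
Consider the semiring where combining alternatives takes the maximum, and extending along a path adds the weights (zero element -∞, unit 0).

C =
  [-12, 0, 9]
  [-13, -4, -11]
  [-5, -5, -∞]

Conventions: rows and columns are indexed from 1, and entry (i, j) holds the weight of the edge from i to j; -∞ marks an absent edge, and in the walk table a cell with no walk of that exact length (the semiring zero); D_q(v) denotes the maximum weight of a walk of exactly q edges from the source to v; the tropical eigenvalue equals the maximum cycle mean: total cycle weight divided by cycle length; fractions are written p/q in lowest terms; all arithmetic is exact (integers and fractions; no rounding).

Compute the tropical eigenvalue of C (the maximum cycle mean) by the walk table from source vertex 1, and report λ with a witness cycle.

q=0: [0, -∞, -∞]
q=1: [-12, 0, 9]
q=2: [4, 4, -3]
q=3: [-8, 4, 13]
Optimal cycle mean attained by: cycle 1->3->1, total 9 + (-5), length 2.
Answer: λ = 2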